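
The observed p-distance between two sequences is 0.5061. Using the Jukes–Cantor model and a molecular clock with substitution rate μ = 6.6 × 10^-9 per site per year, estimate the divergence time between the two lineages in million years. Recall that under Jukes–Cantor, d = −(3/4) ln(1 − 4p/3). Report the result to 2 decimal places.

d = −(3/4) ln(1 − 4p/3) = −0.75 ln(1 − 0.6748) = −0.75 ln(0.3252)
  = −0.75 × (-1.123315) = 0.842486 substitutions/site.
Under a molecular clock d = 2μt, so t = d/(2μ) = 0.842486 / (2 × 6.6 × 10^-9) = 63.82 million years.

63.82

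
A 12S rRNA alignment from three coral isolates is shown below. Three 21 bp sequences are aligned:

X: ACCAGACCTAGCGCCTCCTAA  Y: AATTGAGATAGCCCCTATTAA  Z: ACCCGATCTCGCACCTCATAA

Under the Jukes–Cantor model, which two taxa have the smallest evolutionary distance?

X and Z

X–Y: 8/21 differ, p = 0.381, d = 0.532.
X–Z: 5/21 differ, p = 0.238, d = 0.286.
Y–Z: 9/21 differ, p = 0.429, d = 0.635.
The smallest distance is between X and Z.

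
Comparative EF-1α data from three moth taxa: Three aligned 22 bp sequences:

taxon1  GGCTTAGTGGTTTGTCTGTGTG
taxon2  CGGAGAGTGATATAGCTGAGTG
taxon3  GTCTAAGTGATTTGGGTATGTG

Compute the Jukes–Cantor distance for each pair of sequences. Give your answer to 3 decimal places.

d(taxon1,taxon2) = 0.591, d(taxon1,taxon3) = 0.339, d(taxon2,taxon3) = 0.699

taxon1–taxon2: 9/22 sites differ → p ≈ 0.409091, d = −0.75 ln(1 − 0.545455) = 0.591344 ≈ 0.591.
taxon1–taxon3: 6/22 sites differ → p ≈ 0.272727, d = −0.75 ln(1 − 0.363636) = 0.338988 ≈ 0.339.
taxon2–taxon3: 10/22 sites differ → p ≈ 0.454545, d = −0.75 ln(1 − 0.60606) = 0.698667 ≈ 0.699.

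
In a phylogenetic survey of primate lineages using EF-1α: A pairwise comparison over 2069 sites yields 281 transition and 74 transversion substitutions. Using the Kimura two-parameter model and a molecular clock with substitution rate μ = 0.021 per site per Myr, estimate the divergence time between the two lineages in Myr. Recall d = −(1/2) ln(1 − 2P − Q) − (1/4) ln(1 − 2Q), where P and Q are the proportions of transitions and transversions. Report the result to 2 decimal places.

4.81

P = 281/2069 ≈ 0.135814 and Q = 74/2069 ≈ 0.035766.
Under the Kimura two-parameter model, d = −½ ln(1 − 2P − Q) − ¼ ln(1 − 2Q).
1 − 2P − Q = 0.692606, giving −½ ln(0.692606) = 0.183647.
1 − 2Q = 0.928468, giving −¼ ln(0.928468) = 0.018555.
d = 0.183647 + 0.018555 = 0.202202.
Under a molecular clock d = 2μt, so t = d/(2μ) = 0.202202 / (2 × 0.021) = 4.81 Myr.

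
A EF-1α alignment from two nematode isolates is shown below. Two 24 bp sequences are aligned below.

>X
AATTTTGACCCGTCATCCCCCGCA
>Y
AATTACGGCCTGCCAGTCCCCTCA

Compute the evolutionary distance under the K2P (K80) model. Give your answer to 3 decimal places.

0.462

Of 24 sites, 5 differences are transitions and 3 are transversions, so P = 5/24 ≈ 0.208333 and Q = 3/24 = 0.125.
Under the Kimura two-parameter model, d = −½ ln(1 − 2P − Q) − ¼ ln(1 − 2Q).
1 − 2P − Q = 0.458334, giving −½ ln(0.458334) = 0.390079.
1 − 2Q = 0.75, giving −¼ ln(0.75) = 0.071921.
d = 0.390079 + 0.071921 = 0.462000.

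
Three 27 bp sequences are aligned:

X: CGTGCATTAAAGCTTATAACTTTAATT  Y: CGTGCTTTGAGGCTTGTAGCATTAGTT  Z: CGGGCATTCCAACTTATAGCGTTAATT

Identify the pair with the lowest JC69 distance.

X and Z

X–Y: 7/27 differ, p = 0.259, d = 0.318.
X–Z: 6/27 differ, p = 0.222, d = 0.264.
Y–Z: 9/27 differ, p = 0.333, d = 0.441.
The smallest distance is between X and Z.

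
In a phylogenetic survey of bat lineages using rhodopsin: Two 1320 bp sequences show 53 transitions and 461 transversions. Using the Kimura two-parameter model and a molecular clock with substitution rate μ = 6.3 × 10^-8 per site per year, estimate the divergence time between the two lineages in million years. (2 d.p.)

4.61

P = 53/1320 ≈ 0.040152 and Q = 461/1320 ≈ 0.349242.
Under the Kimura two-parameter model, d = −½ ln(1 − 2P − Q) − ¼ ln(1 − 2Q).
1 − 2P − Q = 0.570454, giving −½ ln(0.570454) = 0.280661.
1 − 2Q = 0.301516, giving −¼ ln(0.301516) = 0.299733.
d = 0.280661 + 0.299733 = 0.580394.
Under a molecular clock d = 2μt, so t = d/(2μ) = 0.580394 / (2 × 6.3 × 10^-8) = 4.61 million years.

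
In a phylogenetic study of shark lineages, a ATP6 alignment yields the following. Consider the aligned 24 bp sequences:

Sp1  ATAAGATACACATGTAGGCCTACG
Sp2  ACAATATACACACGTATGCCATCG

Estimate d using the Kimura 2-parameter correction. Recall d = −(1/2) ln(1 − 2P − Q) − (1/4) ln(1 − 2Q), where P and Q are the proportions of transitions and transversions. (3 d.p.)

0.304

Of 24 sites, 2 differences are transitions and 4 are transversions, so P = 2/24 ≈ 0.083333 and Q = 4/24 ≈ 0.166667.
Under the Kimura two-parameter model, d = −½ ln(1 − 2P − Q) − ¼ ln(1 − 2Q).
1 − 2P − Q = 0.666667, giving −½ ln(0.666667) = 0.202732.
1 − 2Q = 0.666666, giving −¼ ln(0.666666) = 0.101367.
d = 0.202732 + 0.101367 = 0.304099.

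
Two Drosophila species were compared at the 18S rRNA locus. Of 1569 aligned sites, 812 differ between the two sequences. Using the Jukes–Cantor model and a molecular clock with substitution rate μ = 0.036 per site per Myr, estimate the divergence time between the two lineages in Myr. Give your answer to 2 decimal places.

p = 812/1569 ≈ 0.517527.
d = −(3/4) ln(1 − 4p/3) = −0.75 ln(1 − 0.690036) = −0.75 ln(0.309964)
  = −0.75 × (-1.171299) = 0.878474 substitutions/site.
Under a molecular clock d = 2μt, so t = d/(2μ) = 0.878474 / (2 × 0.036) = 12.20 Myr.

12.20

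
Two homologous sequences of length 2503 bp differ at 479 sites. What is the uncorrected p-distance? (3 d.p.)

p = 479/2503 = 0.191370… ≈ 0.191 (to 3 d.p.).

0.191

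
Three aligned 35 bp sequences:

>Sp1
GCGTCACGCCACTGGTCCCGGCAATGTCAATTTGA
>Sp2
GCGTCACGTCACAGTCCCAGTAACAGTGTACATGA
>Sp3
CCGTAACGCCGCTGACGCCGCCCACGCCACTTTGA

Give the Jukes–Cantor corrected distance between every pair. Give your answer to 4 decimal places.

d(Sp1,Sp2) = 0.5128, d(Sp1,Sp3) = 0.4073, d(Sp2,Sp3) = 0.9650

Sp1–Sp2: 13/35 sites differ → p ≈ 0.371429, d = −0.75 ln(1 − 0.495239) = 0.512753 ≈ 0.5128.
Sp1–Sp3: 11/35 sites differ → p ≈ 0.314286, d = −0.75 ln(1 − 0.419048) = 0.407315 ≈ 0.4073.
Sp2–Sp3: 19/35 sites differ → p ≈ 0.542857, d = −0.75 ln(1 − 0.723809) = 0.964997 ≈ 0.9650.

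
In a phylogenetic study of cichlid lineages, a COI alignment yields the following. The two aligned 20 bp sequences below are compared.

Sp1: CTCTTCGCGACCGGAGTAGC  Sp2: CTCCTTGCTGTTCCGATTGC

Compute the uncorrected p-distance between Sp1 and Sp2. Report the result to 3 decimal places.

The sequences differ at 11 of 20 positions.
p = 11/20 = 0.550.

0.550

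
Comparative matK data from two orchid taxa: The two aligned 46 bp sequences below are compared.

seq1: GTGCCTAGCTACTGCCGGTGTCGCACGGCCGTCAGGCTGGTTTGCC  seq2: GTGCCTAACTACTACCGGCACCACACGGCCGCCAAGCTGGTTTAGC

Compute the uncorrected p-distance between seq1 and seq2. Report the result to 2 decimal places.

0.22

The sequences differ at 10 of 46 positions (sites 8, 14, 19, 20, 21, 23, 32, 35, 44, 45).
p = 10/46 = 0.217391… ≈ 0.22 (to 2 d.p.).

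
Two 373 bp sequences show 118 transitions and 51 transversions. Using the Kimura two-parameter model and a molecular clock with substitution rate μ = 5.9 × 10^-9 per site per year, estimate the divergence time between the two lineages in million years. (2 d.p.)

68.94

P = 118/373 ≈ 0.316354 and Q = 51/373 ≈ 0.136729.
Under the Kimura two-parameter model, d = −½ ln(1 − 2P − Q) − ¼ ln(1 − 2Q).
1 − 2P − Q = 0.230563, giving −½ ln(0.230563) = 0.733616.
1 − 2Q = 0.726542, giving −¼ ln(0.726542) = 0.079865.
d = 0.733616 + 0.079865 = 0.813481.
Under a molecular clock d = 2μt, so t = d/(2μ) = 0.813481 / (2 × 5.9 × 10^-9) = 68.94 million years.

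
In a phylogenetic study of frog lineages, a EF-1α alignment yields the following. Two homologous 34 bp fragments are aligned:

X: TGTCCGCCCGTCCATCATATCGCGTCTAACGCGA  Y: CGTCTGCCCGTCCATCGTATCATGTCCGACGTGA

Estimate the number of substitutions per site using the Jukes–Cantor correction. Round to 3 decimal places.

0.282

The sequences differ at 8 of 34 sites (1, 5, 17, 22, 23, 27, 28, 32), so p = 8/34 ≈ 0.235294.
d = −(3/4) ln(1 − 4p/3) = −0.75 ln(1 − 0.313725) = −0.75 ln(0.686275)
  = −0.75 × (-0.376477) = 0.282358 substitutions/site.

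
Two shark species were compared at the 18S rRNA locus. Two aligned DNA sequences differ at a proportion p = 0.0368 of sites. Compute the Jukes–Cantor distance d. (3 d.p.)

d = −(3/4) ln(1 − 4p/3) = −0.75 ln(1 − 0.049067) = −0.75 ln(0.950933)
  = −0.75 × (-0.050312) = 0.037734 substitutions/site.

0.038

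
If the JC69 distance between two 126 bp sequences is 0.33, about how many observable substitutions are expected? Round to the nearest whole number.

Invert JC69: p = (3/4)(1 − e^(−4d/3)) = 0.75 × (1 − e^(-0.44)) = 0.75 × (1 − 0.644036) = 0.266973.
Expected differing sites = pL ≈ 0.266973 × 126 = 33.638598 ≈ 34.

34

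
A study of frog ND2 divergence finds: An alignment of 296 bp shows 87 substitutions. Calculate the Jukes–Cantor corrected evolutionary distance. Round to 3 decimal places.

p = 87/296 ≈ 0.293919.
d = −(3/4) ln(1 − 4p/3) = −0.75 ln(1 − 0.391892) = −0.75 ln(0.608108)
  = −0.75 × (-0.497403) = 0.373052 substitutions/site.

0.373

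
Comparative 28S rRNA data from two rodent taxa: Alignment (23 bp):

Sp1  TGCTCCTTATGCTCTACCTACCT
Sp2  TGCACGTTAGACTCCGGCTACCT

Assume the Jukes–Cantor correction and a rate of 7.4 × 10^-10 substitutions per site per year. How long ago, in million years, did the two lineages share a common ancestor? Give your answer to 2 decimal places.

263.78

The sequences differ at 7 of 23 sites (4, 6, 10, 11, 15, 16, 17), so p = 7/23 ≈ 0.304348.
d = −(3/4) ln(1 − 4p/3) = −0.75 ln(1 − 0.405797) = −0.75 ln(0.594203)
  = −0.75 × (-0.520534) = 0.390401 substitutions/site.
Under a molecular clock d = 2μt, so t = d/(2μ) = 0.390401 / (2 × 7.4 × 10^-10) = 263.78 million years.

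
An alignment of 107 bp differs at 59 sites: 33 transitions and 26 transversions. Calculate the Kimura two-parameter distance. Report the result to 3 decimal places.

P = 33/107 ≈ 0.308411 and Q = 26/107 ≈ 0.242991.
Under the Kimura two-parameter model, d = −½ ln(1 − 2P − Q) − ¼ ln(1 − 2Q).
1 − 2P − Q = 0.140187, giving −½ ln(0.140187) = 0.982389.
1 − 2Q = 0.514018, giving −¼ ln(0.514018) = 0.166374.
d = 0.982389 + 0.166374 = 1.148763.

1.149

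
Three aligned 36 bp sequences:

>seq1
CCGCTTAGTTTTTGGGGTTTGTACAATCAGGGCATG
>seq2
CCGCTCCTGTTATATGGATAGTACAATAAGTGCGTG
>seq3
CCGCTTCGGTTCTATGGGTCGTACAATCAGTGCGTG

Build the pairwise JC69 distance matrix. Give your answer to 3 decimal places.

d(seq1,seq2) = 0.441, d(seq1,seq3) = 0.304, d(seq2,seq3) = 0.188

seq1–seq2: 12/36 sites differ → p ≈ 0.333333, d = −0.75 ln(1 − 0.444444) = 0.440839 ≈ 0.441.
seq1–seq3: 9/36 sites differ → p = 0.25, d = −0.75 ln(1 − 0.333333) = 0.304098 ≈ 0.304.
seq2–seq3: 6/36 sites differ → p ≈ 0.166667, d = −0.75 ln(1 − 0.222223) = 0.188487 ≈ 0.188.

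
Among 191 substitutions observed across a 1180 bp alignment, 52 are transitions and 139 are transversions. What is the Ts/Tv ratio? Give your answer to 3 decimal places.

R = 52/139 = 0.374100… ≈ 0.374 (to 3 d.p.).

0.374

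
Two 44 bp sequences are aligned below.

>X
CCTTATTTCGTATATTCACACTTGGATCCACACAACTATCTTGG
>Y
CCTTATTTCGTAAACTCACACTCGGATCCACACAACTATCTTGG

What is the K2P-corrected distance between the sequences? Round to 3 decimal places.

0.072

Of 44 sites, 2 differences are transitions and 1 are transversions, so P = 2/44 ≈ 0.045455 and Q = 1/44 ≈ 0.022727.
Under the Kimura two-parameter model, d = −½ ln(1 − 2P − Q) − ¼ ln(1 − 2Q).
1 − 2P − Q = 0.886363, giving −½ ln(0.886363) = 0.060314.
1 − 2Q = 0.954546, giving −¼ ln(0.954546) = 0.011630.
d = 0.060314 + 0.011630 = 0.071944.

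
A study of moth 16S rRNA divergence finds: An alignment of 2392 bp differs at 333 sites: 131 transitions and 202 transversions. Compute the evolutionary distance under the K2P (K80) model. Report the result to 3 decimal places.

P = 131/2392 ≈ 0.054766 and Q = 202/2392 ≈ 0.084448.
Under the Kimura two-parameter model, d = −½ ln(1 − 2P − Q) − ¼ ln(1 − 2Q).
1 − 2P − Q = 0.80602, giving −½ ln(0.80602) = 0.107823.
1 − 2Q = 0.831104, giving −¼ ln(0.831104) = 0.046250.
d = 0.107823 + 0.046250 = 0.154073.

0.154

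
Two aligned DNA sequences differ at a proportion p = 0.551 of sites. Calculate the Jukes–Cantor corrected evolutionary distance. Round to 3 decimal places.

0.995

d = −(3/4) ln(1 − 4p/3) = −0.75 ln(1 − 0.734667) = −0.75 ln(0.265333)
  = −0.75 × (-1.326770) = 0.995078 substitutions/site.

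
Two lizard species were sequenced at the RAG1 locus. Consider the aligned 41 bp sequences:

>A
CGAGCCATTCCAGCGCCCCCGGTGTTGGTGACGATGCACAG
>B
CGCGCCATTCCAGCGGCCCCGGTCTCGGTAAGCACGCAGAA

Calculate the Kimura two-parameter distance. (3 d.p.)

0.295

Of 41 sites, 4 differences are transitions and 6 are transversions, so P = 4/41 ≈ 0.097561 and Q = 6/41 ≈ 0.146341.
Under the Kimura two-parameter model, d = −½ ln(1 − 2P − Q) − ¼ ln(1 − 2Q).
1 − 2P − Q = 0.658537, giving −½ ln(0.658537) = 0.208867.
1 − 2Q = 0.707318, giving −¼ ln(0.707318) = 0.086569.
d = 0.208867 + 0.086569 = 0.295436.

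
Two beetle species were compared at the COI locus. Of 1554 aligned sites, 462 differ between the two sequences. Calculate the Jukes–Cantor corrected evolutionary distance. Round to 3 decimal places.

p = 462/1554 ≈ 0.297297.
d = −(3/4) ln(1 − 4p/3) = −0.75 ln(1 − 0.396396) = −0.75 ln(0.603604)
  = −0.75 × (-0.504837) = 0.378628 substitutions/site.

0.379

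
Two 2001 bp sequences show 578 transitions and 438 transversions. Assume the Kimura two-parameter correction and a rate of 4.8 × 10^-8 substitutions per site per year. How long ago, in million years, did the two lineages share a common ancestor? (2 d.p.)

9.79

P = 578/2001 ≈ 0.288856 and Q = 438/2001 ≈ 0.218891.
Under the Kimura two-parameter model, d = −½ ln(1 − 2P − Q) − ¼ ln(1 − 2Q).
1 − 2P − Q = 0.203397, giving −½ ln(0.203397) = 0.796298.
1 − 2Q = 0.562218, giving −¼ ln(0.562218) = 0.143966.
d = 0.796298 + 0.143966 = 0.940264.
Under a molecular clock d = 2μt, so t = d/(2μ) = 0.940264 / (2 × 4.8 × 10^-8) = 9.79 million years.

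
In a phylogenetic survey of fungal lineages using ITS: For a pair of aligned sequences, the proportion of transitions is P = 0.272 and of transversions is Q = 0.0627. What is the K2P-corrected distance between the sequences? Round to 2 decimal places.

0.50

Under the Kimura two-parameter model, d = −½ ln(1 − 2P − Q) − ¼ ln(1 − 2Q).
1 − 2P − Q = 0.3933, giving −½ ln(0.3933) = 0.466591.
1 − 2Q = 0.8746, giving −¼ ln(0.8746) = 0.033497.
d = 0.466591 + 0.033497 = 0.500088.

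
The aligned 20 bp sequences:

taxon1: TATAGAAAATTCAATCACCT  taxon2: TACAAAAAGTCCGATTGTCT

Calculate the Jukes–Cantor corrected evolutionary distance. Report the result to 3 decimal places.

0.572

The sequences differ at 8 of 20 sites (3, 5, 9, 11, 13, 16, 17, 18), so p = 8/20 = 0.4.
d = −(3/4) ln(1 − 4p/3) = −0.75 ln(1 − 0.533333) = −0.75 ln(0.466667)
  = −0.75 × (-0.762139) = 0.571604 substitutions/site.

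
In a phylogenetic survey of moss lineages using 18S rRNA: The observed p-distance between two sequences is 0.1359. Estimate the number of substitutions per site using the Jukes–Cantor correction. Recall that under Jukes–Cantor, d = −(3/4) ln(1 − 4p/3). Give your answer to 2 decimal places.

d = −(3/4) ln(1 − 4p/3) = −0.75 ln(1 − 0.1812) = −0.75 ln(0.8188)
  = −0.75 × (-0.199915) = 0.149936 substitutions/site.

0.15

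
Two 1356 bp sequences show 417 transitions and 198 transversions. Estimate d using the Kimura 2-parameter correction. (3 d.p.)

P = 417/1356 ≈ 0.307522 and Q = 198/1356 ≈ 0.146018.
Under the Kimura two-parameter model, d = −½ ln(1 − 2P − Q) − ¼ ln(1 − 2Q).
1 − 2P − Q = 0.238938, giving −½ ln(0.238938) = 0.715776.
1 − 2Q = 0.707964, giving −¼ ln(0.707964) = 0.086341.
d = 0.715776 + 0.086341 = 0.802117.

0.802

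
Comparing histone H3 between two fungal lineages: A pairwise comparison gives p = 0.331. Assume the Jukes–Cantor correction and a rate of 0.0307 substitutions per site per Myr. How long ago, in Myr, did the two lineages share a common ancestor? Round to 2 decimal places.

7.11

d = −(3/4) ln(1 − 4p/3) = −0.75 ln(1 − 0.441333) = −0.75 ln(0.558667)
  = −0.75 × (-0.582202) = 0.436652 substitutions/site.
Under a molecular clock d = 2μt, so t = d/(2μ) = 0.436652 / (2 × 0.0307) = 7.11 Myr.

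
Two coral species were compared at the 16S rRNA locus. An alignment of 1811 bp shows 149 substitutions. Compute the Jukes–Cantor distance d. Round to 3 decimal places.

0.087

p = 149/1811 ≈ 0.082275.
d = −(3/4) ln(1 − 4p/3) = −0.75 ln(1 − 0.1097) = −0.75 ln(0.8903)
  = −0.75 × (-0.116197) = 0.087148 substitutions/site.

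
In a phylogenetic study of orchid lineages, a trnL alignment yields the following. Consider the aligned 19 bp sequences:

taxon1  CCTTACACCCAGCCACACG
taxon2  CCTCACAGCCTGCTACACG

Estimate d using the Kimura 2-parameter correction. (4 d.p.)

0.2488

Of 19 sites, 2 differences are transitions and 2 are transversions, so P = 2/19 ≈ 0.105263 and Q = 2/19 ≈ 0.105263.
Under the Kimura two-parameter model, d = −½ ln(1 − 2P − Q) − ¼ ln(1 − 2Q).
1 − 2P − Q = 0.684211, giving −½ ln(0.684211) = 0.189744.
1 − 2Q = 0.789474, giving −¼ ln(0.789474) = 0.059097.
d = 0.189744 + 0.059097 = 0.248841.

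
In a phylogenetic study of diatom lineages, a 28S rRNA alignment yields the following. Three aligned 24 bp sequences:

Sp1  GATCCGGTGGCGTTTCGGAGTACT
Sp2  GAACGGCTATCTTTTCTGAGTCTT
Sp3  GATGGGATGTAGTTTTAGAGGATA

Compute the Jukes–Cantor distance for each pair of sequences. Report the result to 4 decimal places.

d(Sp1,Sp2) = 0.5199, d(Sp1,Sp3) = 0.6082, d(Sp2,Sp3) = 0.7083

Sp1–Sp2: 9/24 sites differ → p = 0.375, d = −0.75 ln(1 − 0.5) = 0.519860 ≈ 0.5199.
Sp1–Sp3: 10/24 sites differ → p ≈ 0.416667, d = −0.75 ln(1 − 0.555556) = 0.608198 ≈ 0.6082.
Sp2–Sp3: 11/24 sites differ → p ≈ 0.458333, d = −0.75 ln(1 − 0.611111) = 0.708346 ≈ 0.7083.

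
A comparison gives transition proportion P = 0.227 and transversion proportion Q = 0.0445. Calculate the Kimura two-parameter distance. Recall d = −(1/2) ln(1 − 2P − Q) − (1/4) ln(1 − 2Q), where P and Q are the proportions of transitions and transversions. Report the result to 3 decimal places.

Under the Kimura two-parameter model, d = −½ ln(1 − 2P − Q) − ¼ ln(1 − 2Q).
1 − 2P − Q = 0.5015, giving −½ ln(0.5015) = 0.345076.
1 − 2Q = 0.911, giving −¼ ln(0.911) = 0.023303.
d = 0.345076 + 0.023303 = 0.368379.

0.368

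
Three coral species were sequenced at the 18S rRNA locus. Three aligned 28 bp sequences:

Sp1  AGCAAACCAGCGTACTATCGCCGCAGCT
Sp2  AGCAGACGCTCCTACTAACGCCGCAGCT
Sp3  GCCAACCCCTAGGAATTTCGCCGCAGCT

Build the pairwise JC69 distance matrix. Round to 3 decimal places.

Sp1–Sp2: 6/28 sites differ → p ≈ 0.214286, d = −0.75 ln(1 − 0.285715) = 0.252355 ≈ 0.252.
Sp1–Sp3: 9/28 sites differ → p ≈ 0.321429, d = −0.75 ln(1 − 0.428572) = 0.419713 ≈ 0.420.
Sp2–Sp3: 11/28 sites differ → p ≈ 0.392857, d = −0.75 ln(1 − 0.523809) = 0.556452 ≈ 0.556.

d(Sp1,Sp2) = 0.252, d(Sp1,Sp3) = 0.420, d(Sp2,Sp3) = 0.556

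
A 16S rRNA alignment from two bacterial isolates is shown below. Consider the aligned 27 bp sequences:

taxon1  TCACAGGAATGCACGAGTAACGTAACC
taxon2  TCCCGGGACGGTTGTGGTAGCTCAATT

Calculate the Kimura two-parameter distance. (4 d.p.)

Of 27 sites, 7 differences are transitions and 7 are transversions, so P = 7/27 ≈ 0.259259 and Q = 7/27 ≈ 0.259259.
Under the Kimura two-parameter model, d = −½ ln(1 − 2P − Q) − ¼ ln(1 − 2Q).
1 − 2P − Q = 0.222223, giving −½ ln(0.222223) = 0.752037.
1 − 2Q = 0.481482, giving −¼ ln(0.481482) = 0.182722.
d = 0.752037 + 0.182722 = 0.934759.

0.9348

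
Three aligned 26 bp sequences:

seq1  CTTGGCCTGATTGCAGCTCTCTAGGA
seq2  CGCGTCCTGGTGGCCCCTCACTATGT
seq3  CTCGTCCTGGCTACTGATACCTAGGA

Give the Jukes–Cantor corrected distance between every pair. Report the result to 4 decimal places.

seq1–seq2: 10/26 sites differ → p ≈ 0.384615, d = −0.75 ln(1 − 0.51282) = 0.539341 ≈ 0.5393.
seq1–seq3: 9/26 sites differ → p ≈ 0.346154, d = −0.75 ln(1 − 0.461539) = 0.464280 ≈ 0.4643.
seq2–seq3: 11/26 sites differ → p ≈ 0.423077, d = −0.75 ln(1 − 0.564103) = 0.622762 ≈ 0.6228.

d(seq1,seq2) = 0.5393, d(seq1,seq3) = 0.4643, d(seq2,seq3) = 0.6228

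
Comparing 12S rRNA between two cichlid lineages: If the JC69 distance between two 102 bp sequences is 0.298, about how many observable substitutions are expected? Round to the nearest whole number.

Invert JC69: p = (3/4)(1 − e^(−4d/3)) = 0.75 × (1 − e^(-0.397333)) = 0.75 × (1 − 0.672110) = 0.245918.
Expected differing sites = pL ≈ 0.245918 × 102 = 25.083636 ≈ 25.

25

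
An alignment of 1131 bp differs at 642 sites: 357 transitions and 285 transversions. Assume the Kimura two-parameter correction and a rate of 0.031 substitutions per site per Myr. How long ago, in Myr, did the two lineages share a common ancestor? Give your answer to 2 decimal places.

20.15

P = 357/1131 ≈ 0.31565 and Q = 285/1131 ≈ 0.251989.
Under the Kimura two-parameter model, d = −½ ln(1 − 2P − Q) − ¼ ln(1 − 2Q).
1 − 2P − Q = 0.116711, giving −½ ln(0.116711) = 1.074027.
1 − 2Q = 0.496022, giving −¼ ln(0.496022) = 0.175284.
d = 1.074027 + 0.175284 = 1.249311.
Under a molecular clock d = 2μt, so t = d/(2μ) = 1.249311 / (2 × 0.031) = 20.15 Myr.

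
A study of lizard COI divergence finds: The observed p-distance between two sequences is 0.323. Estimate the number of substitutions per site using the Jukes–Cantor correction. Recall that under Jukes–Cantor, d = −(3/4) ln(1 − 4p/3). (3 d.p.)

d = −(3/4) ln(1 − 4p/3) = −0.75 ln(1 − 0.430667) = −0.75 ln(0.569333)
  = −0.75 × (-0.563290) = 0.422468 substitutions/site.

0.422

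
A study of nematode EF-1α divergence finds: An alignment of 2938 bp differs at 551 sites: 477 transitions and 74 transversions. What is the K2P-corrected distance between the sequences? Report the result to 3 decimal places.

P = 477/2938 ≈ 0.162355 and Q = 74/2938 ≈ 0.025187.
Under the Kimura two-parameter model, d = −½ ln(1 − 2P − Q) − ¼ ln(1 − 2Q).
1 − 2P − Q = 0.650103, giving −½ ln(0.650103) = 0.215312.
1 − 2Q = 0.949626, giving −¼ ln(0.949626) = 0.012922.
d = 0.215312 + 0.012922 = 0.228234.

0.228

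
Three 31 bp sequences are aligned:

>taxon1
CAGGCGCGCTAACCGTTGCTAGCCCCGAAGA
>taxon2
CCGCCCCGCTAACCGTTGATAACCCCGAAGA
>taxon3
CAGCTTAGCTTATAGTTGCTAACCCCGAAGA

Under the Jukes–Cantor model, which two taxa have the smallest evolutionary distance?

taxon1–taxon2: 5/31 differ, p = 0.161, d = 0.182.
taxon1–taxon3: 8/31 differ, p = 0.258, d = 0.316.
taxon2–taxon3: 8/31 differ, p = 0.258, d = 0.316.
The smallest distance is between taxon1 and taxon2.

taxon1 and taxon2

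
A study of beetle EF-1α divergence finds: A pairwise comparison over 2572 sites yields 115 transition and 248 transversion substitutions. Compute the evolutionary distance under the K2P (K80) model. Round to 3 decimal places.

P = 115/2572 ≈ 0.044712 and Q = 248/2572 ≈ 0.096423.
Under the Kimura two-parameter model, d = −½ ln(1 − 2P − Q) − ¼ ln(1 − 2Q).
1 − 2P − Q = 0.814153, giving −½ ln(0.814153) = 0.102803.
1 − 2Q = 0.807154, giving −¼ ln(0.807154) = 0.053560.
d = 0.102803 + 0.053560 = 0.156363.

0.156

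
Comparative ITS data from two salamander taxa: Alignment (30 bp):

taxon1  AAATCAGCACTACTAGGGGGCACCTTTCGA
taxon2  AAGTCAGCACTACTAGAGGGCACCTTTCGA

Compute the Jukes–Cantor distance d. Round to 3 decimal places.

0.070

The sequences differ at 2 of 30 sites (3, 17), so p = 2/30 ≈ 0.066667.
d = −(3/4) ln(1 − 4p/3) = −0.75 ln(1 − 0.088889) = −0.75 ln(0.911111)
  = −0.75 × (-0.093091) = 0.069818 substitutions/site.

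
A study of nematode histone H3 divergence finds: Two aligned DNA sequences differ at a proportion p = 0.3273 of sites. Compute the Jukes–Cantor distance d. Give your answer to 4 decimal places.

0.4301

d = −(3/4) ln(1 − 4p/3) = −0.75 ln(1 − 0.4364) = −0.75 ln(0.5636)
  = −0.75 × (-0.573410) = 0.430058 substitutions/site.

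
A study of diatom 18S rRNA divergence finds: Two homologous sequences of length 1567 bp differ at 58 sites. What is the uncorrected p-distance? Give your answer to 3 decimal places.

0.037

p = 58/1567 = 0.037013… ≈ 0.037 (to 3 d.p.).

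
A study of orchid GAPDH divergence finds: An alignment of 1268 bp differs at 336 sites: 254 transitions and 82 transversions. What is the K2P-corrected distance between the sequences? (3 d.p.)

0.348

P = 254/1268 ≈ 0.200315 and Q = 82/1268 ≈ 0.064669.
Under the Kimura two-parameter model, d = −½ ln(1 − 2P − Q) − ¼ ln(1 − 2Q).
1 − 2P − Q = 0.534701, giving −½ ln(0.534701) = 0.313024.
1 − 2Q = 0.870662, giving −¼ ln(0.870662) = 0.034625.
d = 0.313024 + 0.034625 = 0.347649.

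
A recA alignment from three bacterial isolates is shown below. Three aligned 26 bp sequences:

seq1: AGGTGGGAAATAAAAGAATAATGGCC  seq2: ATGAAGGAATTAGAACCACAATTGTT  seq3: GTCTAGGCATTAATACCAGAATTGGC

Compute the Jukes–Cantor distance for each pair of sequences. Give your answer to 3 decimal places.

d(seq1,seq2) = 0.623, d(seq1,seq3) = 0.717, d(seq2,seq3) = 0.464

seq1–seq2: 11/26 sites differ → p ≈ 0.423077, d = −0.75 ln(1 − 0.564103) = 0.622762 ≈ 0.623.
seq1–seq3: 12/26 sites differ → p ≈ 0.461538, d = −0.75 ln(1 − 0.615384) = 0.716632 ≈ 0.717.
seq2–seq3: 9/26 sites differ → p ≈ 0.346154, d = −0.75 ln(1 − 0.461539) = 0.464280 ≈ 0.464.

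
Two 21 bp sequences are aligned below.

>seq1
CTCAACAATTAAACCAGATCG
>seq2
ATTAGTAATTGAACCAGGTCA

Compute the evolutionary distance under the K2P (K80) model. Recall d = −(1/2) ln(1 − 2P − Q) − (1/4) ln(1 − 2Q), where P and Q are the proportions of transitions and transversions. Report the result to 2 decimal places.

Of 21 sites, 6 differences are transitions and 1 are transversions, so P = 6/21 ≈ 0.285714 and Q = 1/21 ≈ 0.047619.
Under the Kimura two-parameter model, d = −½ ln(1 − 2P − Q) − ¼ ln(1 − 2Q).
1 − 2P − Q = 0.380953, giving −½ ln(0.380953) = 0.482540.
1 − 2Q = 0.904762, giving −¼ ln(0.904762) = 0.025021.
d = 0.482540 + 0.025021 = 0.507561.

0.51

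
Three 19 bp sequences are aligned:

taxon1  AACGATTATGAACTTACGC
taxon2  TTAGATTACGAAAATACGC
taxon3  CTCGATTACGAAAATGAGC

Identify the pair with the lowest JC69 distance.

taxon2 and taxon3

taxon1–taxon2: 6/19 differ, p = 0.316, d = 0.410.
taxon1–taxon3: 7/19 differ, p = 0.368, d = 0.507.
taxon2–taxon3: 4/19 differ, p = 0.211, d = 0.247.
The smallest distance is between taxon2 and taxon3.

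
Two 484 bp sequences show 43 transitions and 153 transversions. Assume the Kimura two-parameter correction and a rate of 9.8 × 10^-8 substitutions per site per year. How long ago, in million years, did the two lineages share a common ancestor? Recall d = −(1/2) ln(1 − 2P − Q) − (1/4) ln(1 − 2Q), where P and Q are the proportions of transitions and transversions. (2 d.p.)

3.01

P = 43/484 ≈ 0.088843 and Q = 153/484 ≈ 0.316116.
Under the Kimura two-parameter model, d = −½ ln(1 − 2P − Q) − ¼ ln(1 − 2Q).
1 − 2P − Q = 0.506198, giving −½ ln(0.506198) = 0.340414.
1 − 2Q = 0.367768, giving −¼ ln(0.367768) = 0.250076.
d = 0.340414 + 0.250076 = 0.590490.
Under a molecular clock d = 2μt, so t = d/(2μ) = 0.590490 / (2 × 9.8 × 10^-8) = 3.01 million years.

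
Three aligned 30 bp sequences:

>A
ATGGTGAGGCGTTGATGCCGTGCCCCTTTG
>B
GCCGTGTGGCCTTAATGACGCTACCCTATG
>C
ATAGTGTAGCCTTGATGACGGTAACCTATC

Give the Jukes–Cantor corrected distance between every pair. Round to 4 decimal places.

A–B: 11/30 sites differ → p ≈ 0.366667, d = −0.75 ln(1 − 0.488889) = 0.503376 ≈ 0.5034.
A–C: 11/30 sites differ → p ≈ 0.366667, d = −0.75 ln(1 − 0.488889) = 0.503376 ≈ 0.5034.
B–C: 8/30 sites differ → p ≈ 0.266667, d = −0.75 ln(1 − 0.355556) = 0.329526 ≈ 0.3295.

d(A,B) = 0.5034, d(A,C) = 0.5034, d(B,C) = 0.3295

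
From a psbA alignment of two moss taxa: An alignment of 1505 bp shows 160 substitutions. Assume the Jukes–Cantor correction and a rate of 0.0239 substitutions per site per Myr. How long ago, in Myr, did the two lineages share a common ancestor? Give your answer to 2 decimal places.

2.40

p = 160/1505 ≈ 0.106312.
d = −(3/4) ln(1 − 4p/3) = −0.75 ln(1 − 0.141749) = −0.75 ln(0.858251)
  = −0.75 × (-0.152859) = 0.114644 substitutions/site.
Under a molecular clock d = 2μt, so t = d/(2μ) = 0.114644 / (2 × 0.0239) = 2.40 Myr.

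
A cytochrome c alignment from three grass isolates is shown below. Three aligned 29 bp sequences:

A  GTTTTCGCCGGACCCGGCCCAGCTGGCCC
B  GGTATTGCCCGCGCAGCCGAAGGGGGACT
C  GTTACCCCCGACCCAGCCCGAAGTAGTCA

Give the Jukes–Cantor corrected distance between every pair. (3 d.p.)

A–B: 14/29 sites differ → p ≈ 0.482759, d = −0.75 ln(1 − 0.643679) = 0.773942 ≈ 0.774.
A–C: 13/29 sites differ → p ≈ 0.448276, d = −0.75 ln(1 − 0.597701) = 0.682920 ≈ 0.683.
B–C: 14/29 sites differ → p ≈ 0.482759, d = −0.75 ln(1 − 0.643679) = 0.773942 ≈ 0.774.

d(A,B) = 0.774, d(A,C) = 0.683, d(B,C) = 0.774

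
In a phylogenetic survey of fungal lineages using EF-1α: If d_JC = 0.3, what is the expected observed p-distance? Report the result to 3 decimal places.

0.247

p = (3/4)(1 − e^(−4d/3)) = 0.75 × (1 − e^(-0.4)) = 0.75 × (1 − 0.670320) = 0.247260.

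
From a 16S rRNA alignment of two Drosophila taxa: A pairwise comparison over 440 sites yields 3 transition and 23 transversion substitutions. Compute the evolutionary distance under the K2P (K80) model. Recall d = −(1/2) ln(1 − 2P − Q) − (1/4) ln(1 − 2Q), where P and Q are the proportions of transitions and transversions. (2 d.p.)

P = 3/440 ≈ 0.006818 and Q = 23/440 ≈ 0.052273.
Under the Kimura two-parameter model, d = −½ ln(1 − 2P − Q) − ¼ ln(1 − 2Q).
1 − 2P − Q = 0.934091, giving −½ ln(0.934091) = 0.034091.
1 − 2Q = 0.895454, giving −¼ ln(0.895454) = 0.027606.
d = 0.034091 + 0.027606 = 0.061697.

0.06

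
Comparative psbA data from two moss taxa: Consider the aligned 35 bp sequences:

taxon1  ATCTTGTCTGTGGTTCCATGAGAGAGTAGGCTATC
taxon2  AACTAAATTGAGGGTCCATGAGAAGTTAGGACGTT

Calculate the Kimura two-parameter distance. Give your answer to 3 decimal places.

Of 35 sites, 7 differences are transitions and 7 are transversions, so P = 7/35 = 0.2 and Q = 7/35 = 0.2.
Under the Kimura two-parameter model, d = −½ ln(1 − 2P − Q) − ¼ ln(1 − 2Q).
1 − 2P − Q = 0.4, giving −½ ln(0.4) = 0.458145.
1 − 2Q = 0.6, giving −¼ ln(0.6) = 0.127706.
d = 0.458145 + 0.127706 = 0.585851.

0.586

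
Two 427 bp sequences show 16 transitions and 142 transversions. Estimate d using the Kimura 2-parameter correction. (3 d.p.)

P = 16/427 ≈ 0.037471 and Q = 142/427 ≈ 0.332553.
Under the Kimura two-parameter model, d = −½ ln(1 − 2P − Q) − ¼ ln(1 − 2Q).
1 − 2P − Q = 0.592505, giving −½ ln(0.592505) = 0.261698.
1 − 2Q = 0.334894, giving −¼ ln(0.334894) = 0.273485.
d = 0.261698 + 0.273485 = 0.535183.

0.535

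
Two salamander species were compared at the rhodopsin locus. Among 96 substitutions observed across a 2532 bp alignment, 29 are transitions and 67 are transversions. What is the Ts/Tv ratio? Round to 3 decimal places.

0.433

R = 29/67 = 0.432835… ≈ 0.433 (to 3 d.p.).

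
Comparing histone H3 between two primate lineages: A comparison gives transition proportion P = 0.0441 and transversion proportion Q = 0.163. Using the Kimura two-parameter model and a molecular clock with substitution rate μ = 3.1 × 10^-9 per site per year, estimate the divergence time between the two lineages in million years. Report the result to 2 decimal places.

39.24

Under the Kimura two-parameter model, d = −½ ln(1 − 2P − Q) − ¼ ln(1 − 2Q).
1 − 2P − Q = 0.7488, giving −½ ln(0.7488) = 0.144642.
1 − 2Q = 0.674, giving −¼ ln(0.674) = 0.098631.
d = 0.144642 + 0.098631 = 0.243273.
Under a molecular clock d = 2μt, so t = d/(2μ) = 0.243273 / (2 × 3.1 × 10^-9) = 39.24 million years.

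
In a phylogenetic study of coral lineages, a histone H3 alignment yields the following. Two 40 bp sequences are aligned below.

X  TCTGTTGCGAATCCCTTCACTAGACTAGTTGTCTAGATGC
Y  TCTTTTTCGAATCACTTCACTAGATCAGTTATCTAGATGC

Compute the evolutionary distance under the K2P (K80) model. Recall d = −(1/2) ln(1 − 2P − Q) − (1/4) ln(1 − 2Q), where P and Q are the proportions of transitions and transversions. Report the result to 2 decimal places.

Of 40 sites, 3 differences are transitions and 3 are transversions, so P = 3/40 = 0.075 and Q = 3/40 = 0.075.
Under the Kimura two-parameter model, d = −½ ln(1 − 2P − Q) − ¼ ln(1 − 2Q).
1 − 2P − Q = 0.775, giving −½ ln(0.775) = 0.127446.
1 − 2Q = 0.85, giving −¼ ln(0.85) = 0.040630.
d = 0.127446 + 0.040630 = 0.168076.

0.17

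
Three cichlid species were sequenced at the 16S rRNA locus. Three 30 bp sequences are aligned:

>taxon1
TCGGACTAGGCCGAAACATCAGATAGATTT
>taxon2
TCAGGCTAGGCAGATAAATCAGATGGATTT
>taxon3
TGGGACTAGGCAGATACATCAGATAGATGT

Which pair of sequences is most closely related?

taxon1 and taxon3

taxon1–taxon2: 6/30 differ, p = 0.200, d = 0.233.
taxon1–taxon3: 4/30 differ, p = 0.133, d = 0.147.
taxon2–taxon3: 6/30 differ, p = 0.200, d = 0.233.
The smallest distance is between taxon1 and taxon3.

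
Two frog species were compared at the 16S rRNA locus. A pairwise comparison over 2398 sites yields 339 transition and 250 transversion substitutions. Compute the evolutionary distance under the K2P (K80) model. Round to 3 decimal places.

0.303

P = 339/2398 ≈ 0.141368 and Q = 250/2398 ≈ 0.104254.
Under the Kimura two-parameter model, d = −½ ln(1 − 2P − Q) − ¼ ln(1 − 2Q).
1 − 2P − Q = 0.61301, giving −½ ln(0.61301) = 0.244687.
1 − 2Q = 0.791492, giving −¼ ln(0.791492) = 0.058459.
d = 0.244687 + 0.058459 = 0.303146.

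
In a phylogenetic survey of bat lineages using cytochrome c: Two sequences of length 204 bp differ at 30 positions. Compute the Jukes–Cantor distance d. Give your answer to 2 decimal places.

0.16

p = 30/204 ≈ 0.147059.
d = −(3/4) ln(1 − 4p/3) = −0.75 ln(1 − 0.196079) = −0.75 ln(0.803921)
  = −0.75 × (-0.218254) = 0.163691 substitutions/site.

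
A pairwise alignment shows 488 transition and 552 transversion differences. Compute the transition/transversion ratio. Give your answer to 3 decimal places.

0.884

R = 488/552 = 0.884057… ≈ 0.884 (to 3 d.p.).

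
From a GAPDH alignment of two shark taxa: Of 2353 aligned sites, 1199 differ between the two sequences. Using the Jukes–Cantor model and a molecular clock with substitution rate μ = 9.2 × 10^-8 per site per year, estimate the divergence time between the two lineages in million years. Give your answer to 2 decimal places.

p = 1199/2353 ≈ 0.509562.
d = −(3/4) ln(1 − 4p/3) = −0.75 ln(1 − 0.679416) = −0.75 ln(0.320584)
  = −0.75 × (-1.137611) = 0.853208 substitutions/site.
Under a molecular clock d = 2μt, so t = d/(2μ) = 0.853208 / (2 × 9.2 × 10^-8) = 4.64 million years.

4.64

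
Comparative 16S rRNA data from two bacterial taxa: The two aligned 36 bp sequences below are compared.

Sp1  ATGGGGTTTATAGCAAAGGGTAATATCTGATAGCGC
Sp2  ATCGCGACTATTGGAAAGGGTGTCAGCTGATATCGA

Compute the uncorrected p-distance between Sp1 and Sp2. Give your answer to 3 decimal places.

0.333

The sequences differ at 12 of 36 positions.
p = 12/36 = 0.333333… ≈ 0.333 (to 3 d.p.).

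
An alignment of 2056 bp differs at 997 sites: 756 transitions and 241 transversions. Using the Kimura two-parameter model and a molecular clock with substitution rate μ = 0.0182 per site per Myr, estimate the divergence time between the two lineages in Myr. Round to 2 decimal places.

28.14

P = 756/2056 ≈ 0.367704 and Q = 241/2056 ≈ 0.117218.
Under the Kimura two-parameter model, d = −½ ln(1 − 2P − Q) − ¼ ln(1 − 2Q).
1 − 2P − Q = 0.147374, giving −½ ln(0.147374) = 0.957391.
1 − 2Q = 0.765564, giving −¼ ln(0.765564) = 0.066786.
d = 0.957391 + 0.066786 = 1.024177.
Under a molecular clock d = 2μt, so t = d/(2μ) = 1.024177 / (2 × 0.0182) = 28.14 Myr.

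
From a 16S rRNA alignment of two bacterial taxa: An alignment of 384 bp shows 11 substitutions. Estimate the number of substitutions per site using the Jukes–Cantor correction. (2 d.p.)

p = 11/384 ≈ 0.028646.
d = −(3/4) ln(1 − 4p/3) = −0.75 ln(1 − 0.038195) = −0.75 ln(0.961805)
  = −0.75 × (-0.038944) = 0.029208 substitutions/site.

0.03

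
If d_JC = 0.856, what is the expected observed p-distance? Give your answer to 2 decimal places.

p = (3/4)(1 − e^(−4d/3)) = 0.75 × (1 − e^(-1.141333)) = 0.75 × (1 − 0.319393) = 0.510455.

0.51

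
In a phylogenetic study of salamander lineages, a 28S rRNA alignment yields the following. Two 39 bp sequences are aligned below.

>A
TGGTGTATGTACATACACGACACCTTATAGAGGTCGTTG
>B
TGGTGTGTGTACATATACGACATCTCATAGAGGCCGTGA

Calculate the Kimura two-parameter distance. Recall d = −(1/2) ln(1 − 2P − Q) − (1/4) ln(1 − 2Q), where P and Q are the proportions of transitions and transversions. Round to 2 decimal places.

0.22

Of 39 sites, 6 differences are transitions and 1 are transversions, so P = 6/39 ≈ 0.153846 and Q = 1/39 ≈ 0.025641.
Under the Kimura two-parameter model, d = −½ ln(1 − 2P − Q) − ¼ ln(1 − 2Q).
1 − 2P − Q = 0.666667, giving −½ ln(0.666667) = 0.202732.
1 − 2Q = 0.948718, giving −¼ ln(0.948718) = 0.013161.
d = 0.202732 + 0.013161 = 0.215893.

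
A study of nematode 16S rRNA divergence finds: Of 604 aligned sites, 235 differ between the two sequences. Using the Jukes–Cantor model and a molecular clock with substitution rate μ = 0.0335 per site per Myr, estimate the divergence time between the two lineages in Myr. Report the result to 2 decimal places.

p = 235/604 ≈ 0.389073.
d = −(3/4) ln(1 − 4p/3) = −0.75 ln(1 − 0.518764) = −0.75 ln(0.481236)
  = −0.75 × (-0.731397) = 0.548548 substitutions/site.
Under a molecular clock d = 2μt, so t = d/(2μ) = 0.548548 / (2 × 0.0335) = 8.19 Myr.

8.19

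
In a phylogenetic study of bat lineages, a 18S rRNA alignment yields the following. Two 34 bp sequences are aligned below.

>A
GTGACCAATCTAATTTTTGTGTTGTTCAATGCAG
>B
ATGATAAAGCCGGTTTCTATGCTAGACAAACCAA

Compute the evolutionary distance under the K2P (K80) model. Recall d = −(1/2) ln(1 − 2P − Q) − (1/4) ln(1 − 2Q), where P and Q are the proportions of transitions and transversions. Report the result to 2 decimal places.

0.83

Of 34 sites, 10 differences are transitions and 6 are transversions, so P = 10/34 ≈ 0.294118 and Q = 6/34 ≈ 0.176471.
Under the Kimura two-parameter model, d = −½ ln(1 − 2P − Q) − ¼ ln(1 − 2Q).
1 − 2P − Q = 0.235293, giving −½ ln(0.235293) = 0.723462.
1 − 2Q = 0.647058, giving −¼ ln(0.647058) = 0.108830.
d = 0.723462 + 0.108830 = 0.832292.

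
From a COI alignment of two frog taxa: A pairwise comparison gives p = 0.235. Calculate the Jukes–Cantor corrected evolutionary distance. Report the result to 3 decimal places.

0.282

d = −(3/4) ln(1 − 4p/3) = −0.75 ln(1 − 0.313333) = −0.75 ln(0.686667)
  = −0.75 × (-0.375906) = 0.281930 substitutions/site.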